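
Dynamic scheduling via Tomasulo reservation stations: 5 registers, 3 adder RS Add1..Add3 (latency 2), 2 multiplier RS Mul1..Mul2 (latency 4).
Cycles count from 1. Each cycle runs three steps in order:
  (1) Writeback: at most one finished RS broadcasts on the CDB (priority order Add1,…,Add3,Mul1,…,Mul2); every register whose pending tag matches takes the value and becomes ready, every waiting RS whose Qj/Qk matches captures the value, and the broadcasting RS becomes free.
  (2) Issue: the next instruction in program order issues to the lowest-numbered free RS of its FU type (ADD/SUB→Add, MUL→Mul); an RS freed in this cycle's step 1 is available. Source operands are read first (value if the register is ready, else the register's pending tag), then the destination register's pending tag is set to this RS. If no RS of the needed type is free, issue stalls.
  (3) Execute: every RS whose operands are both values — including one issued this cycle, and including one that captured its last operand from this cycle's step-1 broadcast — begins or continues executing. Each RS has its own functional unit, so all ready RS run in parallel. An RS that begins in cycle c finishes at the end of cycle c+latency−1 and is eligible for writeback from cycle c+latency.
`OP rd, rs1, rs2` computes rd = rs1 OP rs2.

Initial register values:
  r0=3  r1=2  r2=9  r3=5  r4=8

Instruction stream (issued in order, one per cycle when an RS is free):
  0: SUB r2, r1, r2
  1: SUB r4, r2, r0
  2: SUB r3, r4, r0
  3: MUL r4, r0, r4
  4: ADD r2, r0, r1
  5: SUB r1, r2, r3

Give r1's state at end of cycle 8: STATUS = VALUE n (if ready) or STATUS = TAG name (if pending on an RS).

cycle 1: issue SUB r2<-Add1 // r0:3,r1:2,r2:Add1,r3:5,r4:8
cycle 2: issue SUB r4<-Add2 // r0:3,r1:2,r2:Add1,r3:5,r4:Add2
cycle 3: CDB Add1=-7; issue SUB r3<-Add1 // r0:3,r1:2,r2:-7,r3:Add1,r4:Add2
cycle 4: issue MUL r4<-Mul1 // r0:3,r1:2,r2:-7,r3:Add1,r4:Mul1
cycle 5: CDB Add2=-10; issue ADD r2<-Add2 // r0:3,r1:2,r2:Add2,r3:Add1,r4:Mul1
cycle 6: issue SUB r1<-Add3 // r0:3,r1:Add3,r2:Add2,r3:Add1,r4:Mul1
cycle 7: CDB Add1=-13 // r0:3,r1:Add3,r2:Add2,r3:-13,r4:Mul1
cycle 8: CDB Add2=5 // r0:3,r1:Add3,r2:5,r3:-13,r4:Mul1

STATUS = TAG Add3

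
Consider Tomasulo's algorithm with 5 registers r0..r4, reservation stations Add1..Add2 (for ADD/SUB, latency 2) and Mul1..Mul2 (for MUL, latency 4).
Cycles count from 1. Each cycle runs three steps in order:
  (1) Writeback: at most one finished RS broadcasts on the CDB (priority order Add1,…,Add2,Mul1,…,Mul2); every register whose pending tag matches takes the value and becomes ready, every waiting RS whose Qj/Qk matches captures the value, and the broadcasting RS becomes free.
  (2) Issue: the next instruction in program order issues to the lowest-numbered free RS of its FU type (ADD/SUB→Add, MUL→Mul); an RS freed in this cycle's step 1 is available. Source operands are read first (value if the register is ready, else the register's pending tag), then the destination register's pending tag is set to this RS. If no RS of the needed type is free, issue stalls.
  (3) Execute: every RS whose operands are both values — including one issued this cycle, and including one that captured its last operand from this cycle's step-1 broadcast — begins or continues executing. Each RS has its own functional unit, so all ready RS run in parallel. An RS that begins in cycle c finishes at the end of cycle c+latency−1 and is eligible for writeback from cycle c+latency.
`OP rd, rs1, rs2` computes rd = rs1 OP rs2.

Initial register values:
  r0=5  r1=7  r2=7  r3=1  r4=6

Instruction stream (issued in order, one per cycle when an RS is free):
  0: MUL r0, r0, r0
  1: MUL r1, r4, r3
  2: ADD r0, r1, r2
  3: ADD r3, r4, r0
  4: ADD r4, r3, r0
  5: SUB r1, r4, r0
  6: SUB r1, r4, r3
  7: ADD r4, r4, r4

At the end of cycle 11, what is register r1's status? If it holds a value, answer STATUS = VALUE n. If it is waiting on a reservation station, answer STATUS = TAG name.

STATUS = TAG Add2

cycle 1: issue MUL r0<-Mul1 // r0:Mul1,r1:7,r2:7,r3:1,r4:6
cycle 2: issue MUL r1<-Mul2 // r0:Mul1,r1:Mul2,r2:7,r3:1,r4:6
cycle 3: issue ADD r0<-Add1 // r0:Add1,r1:Mul2,r2:7,r3:1,r4:6
cycle 4: issue ADD r3<-Add2 // r0:Add1,r1:Mul2,r2:7,r3:Add2,r4:6
cycle 5: CDB Mul1=25; stall // r0:Add1,r1:Mul2,r2:7,r3:Add2,r4:6
cycle 6: CDB Mul2=6; stall // r0:Add1,r1:6,r2:7,r3:Add2,r4:6
cycle 7: stall // r0:Add1,r1:6,r2:7,r3:Add2,r4:6
cycle 8: CDB Add1=13; issue ADD r4<-Add1 // r0:13,r1:6,r2:7,r3:Add2,r4:Add1
cycle 9: stall // r0:13,r1:6,r2:7,r3:Add2,r4:Add1
cycle 10: CDB Add2=19; issue SUB r1<-Add2 // r0:13,r1:Add2,r2:7,r3:19,r4:Add1
cycle 11: stall // r0:13,r1:Add2,r2:7,r3:19,r4:Add1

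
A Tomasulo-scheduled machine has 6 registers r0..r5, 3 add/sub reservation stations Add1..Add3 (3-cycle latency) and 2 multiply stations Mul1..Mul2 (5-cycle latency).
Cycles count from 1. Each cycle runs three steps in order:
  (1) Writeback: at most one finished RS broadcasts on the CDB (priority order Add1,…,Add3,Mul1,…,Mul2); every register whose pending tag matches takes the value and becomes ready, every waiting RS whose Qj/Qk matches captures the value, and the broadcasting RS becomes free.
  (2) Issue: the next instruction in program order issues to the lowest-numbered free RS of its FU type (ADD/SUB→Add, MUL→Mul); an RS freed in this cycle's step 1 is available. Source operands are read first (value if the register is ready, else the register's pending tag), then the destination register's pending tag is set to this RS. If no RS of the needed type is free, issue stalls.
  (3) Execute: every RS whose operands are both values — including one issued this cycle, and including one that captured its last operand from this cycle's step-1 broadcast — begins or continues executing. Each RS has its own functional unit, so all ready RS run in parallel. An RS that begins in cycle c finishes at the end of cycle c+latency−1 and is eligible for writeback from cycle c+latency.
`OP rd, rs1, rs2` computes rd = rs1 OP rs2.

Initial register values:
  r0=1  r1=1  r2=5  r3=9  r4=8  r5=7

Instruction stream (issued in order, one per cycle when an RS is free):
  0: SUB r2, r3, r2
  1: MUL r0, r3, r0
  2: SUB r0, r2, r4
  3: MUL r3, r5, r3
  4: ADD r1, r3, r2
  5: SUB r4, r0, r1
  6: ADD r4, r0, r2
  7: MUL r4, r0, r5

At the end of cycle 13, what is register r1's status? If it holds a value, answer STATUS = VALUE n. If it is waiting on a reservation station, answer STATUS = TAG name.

c1: issue SUB r2<-Add1 | r0:1,r1:1,r2:Add1,r3:9,r4:8,r5:7
c2: issue MUL r0<-Mul1 | r0:Mul1,r1:1,r2:Add1,r3:9,r4:8,r5:7
c3: issue SUB r0<-Add2 | r0:Add2,r1:1,r2:Add1,r3:9,r4:8,r5:7
c4: CDB Add1=4; issue MUL r3<-Mul2 | r0:Add2,r1:1,r2:4,r3:Mul2,r4:8,r5:7
c5: issue ADD r1<-Add1 | r0:Add2,r1:Add1,r2:4,r3:Mul2,r4:8,r5:7
c6: issue SUB r4<-Add3 | r0:Add2,r1:Add1,r2:4,r3:Mul2,r4:Add3,r5:7
c7: CDB Add2=-4; issue ADD r4<-Add2 | r0:-4,r1:Add1,r2:4,r3:Mul2,r4:Add2,r5:7
c8: CDB Mul1=9; issue MUL r4<-Mul1 | r0:-4,r1:Add1,r2:4,r3:Mul2,r4:Mul1,r5:7
c9: CDB Mul2=63 | r0:-4,r1:Add1,r2:4,r3:63,r4:Mul1,r5:7
c10: CDB Add2=0 | r0:-4,r1:Add1,r2:4,r3:63,r4:Mul1,r5:7
c11: - | r0:-4,r1:Add1,r2:4,r3:63,r4:Mul1,r5:7
c12: CDB Add1=67 | r0:-4,r1:67,r2:4,r3:63,r4:Mul1,r5:7
c13: CDB Mul1=-28 | r0:-4,r1:67,r2:4,r3:63,r4:-28,r5:7

STATUS = VALUE 67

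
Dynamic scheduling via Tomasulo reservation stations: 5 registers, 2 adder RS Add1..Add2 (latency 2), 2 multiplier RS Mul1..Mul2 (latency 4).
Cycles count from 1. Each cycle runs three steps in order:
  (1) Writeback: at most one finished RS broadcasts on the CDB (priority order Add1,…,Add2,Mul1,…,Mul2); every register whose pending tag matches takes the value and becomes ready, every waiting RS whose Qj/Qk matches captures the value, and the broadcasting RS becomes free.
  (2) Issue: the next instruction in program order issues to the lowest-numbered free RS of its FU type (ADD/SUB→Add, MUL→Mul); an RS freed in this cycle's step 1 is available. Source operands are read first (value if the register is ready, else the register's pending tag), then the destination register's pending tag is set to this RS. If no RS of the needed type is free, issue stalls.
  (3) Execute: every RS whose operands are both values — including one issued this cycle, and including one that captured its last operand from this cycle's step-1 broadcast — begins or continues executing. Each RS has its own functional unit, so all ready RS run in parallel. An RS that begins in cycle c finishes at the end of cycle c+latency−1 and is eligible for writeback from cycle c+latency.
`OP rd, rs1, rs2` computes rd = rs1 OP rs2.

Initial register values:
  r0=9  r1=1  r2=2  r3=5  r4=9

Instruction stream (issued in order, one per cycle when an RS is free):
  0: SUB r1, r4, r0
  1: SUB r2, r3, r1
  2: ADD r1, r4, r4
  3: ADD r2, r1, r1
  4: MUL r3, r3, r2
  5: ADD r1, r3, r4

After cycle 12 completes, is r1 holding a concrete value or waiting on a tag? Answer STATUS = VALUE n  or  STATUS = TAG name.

STATUS = TAG Add1

c1: issue SUB r1<-Add1 | r0:9,r1:Add1,r2:2,r3:5,r4:9
c2: issue SUB r2<-Add2 | r0:9,r1:Add1,r2:Add2,r3:5,r4:9
c3: CDB Add1=0; issue ADD r1<-Add1 | r0:9,r1:Add1,r2:Add2,r3:5,r4:9
c4: stall | r0:9,r1:Add1,r2:Add2,r3:5,r4:9
c5: CDB Add1=18; issue ADD r2<-Add1 | r0:9,r1:18,r2:Add1,r3:5,r4:9
c6: CDB Add2=5; issue MUL r3<-Mul1 | r0:9,r1:18,r2:Add1,r3:Mul1,r4:9
c7: CDB Add1=36; issue ADD r1<-Add1 | r0:9,r1:Add1,r2:36,r3:Mul1,r4:9
c8: - | r0:9,r1:Add1,r2:36,r3:Mul1,r4:9
c9: - | r0:9,r1:Add1,r2:36,r3:Mul1,r4:9
c10: - | r0:9,r1:Add1,r2:36,r3:Mul1,r4:9
c11: CDB Mul1=180 | r0:9,r1:Add1,r2:36,r3:180,r4:9
c12: - | r0:9,r1:Add1,r2:36,r3:180,r4:9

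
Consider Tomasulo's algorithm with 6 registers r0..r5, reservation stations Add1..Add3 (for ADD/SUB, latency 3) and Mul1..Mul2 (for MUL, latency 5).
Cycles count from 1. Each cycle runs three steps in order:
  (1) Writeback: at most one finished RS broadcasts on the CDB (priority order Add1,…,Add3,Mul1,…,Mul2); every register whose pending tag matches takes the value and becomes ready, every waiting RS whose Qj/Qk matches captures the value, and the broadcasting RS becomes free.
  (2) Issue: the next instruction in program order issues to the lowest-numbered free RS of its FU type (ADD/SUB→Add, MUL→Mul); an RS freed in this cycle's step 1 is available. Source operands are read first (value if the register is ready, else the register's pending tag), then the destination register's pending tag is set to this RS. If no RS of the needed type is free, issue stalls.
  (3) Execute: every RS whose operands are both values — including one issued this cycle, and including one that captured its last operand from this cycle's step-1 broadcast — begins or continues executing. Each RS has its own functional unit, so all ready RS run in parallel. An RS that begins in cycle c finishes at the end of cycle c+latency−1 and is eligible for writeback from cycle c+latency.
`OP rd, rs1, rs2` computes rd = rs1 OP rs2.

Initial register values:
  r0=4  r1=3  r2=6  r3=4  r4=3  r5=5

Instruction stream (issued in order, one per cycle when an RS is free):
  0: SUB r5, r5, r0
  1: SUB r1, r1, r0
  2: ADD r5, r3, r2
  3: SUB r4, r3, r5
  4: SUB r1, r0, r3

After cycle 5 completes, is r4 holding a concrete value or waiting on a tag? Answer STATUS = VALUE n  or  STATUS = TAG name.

STATUS = TAG Add1

c1: issue SUB r5<-Add1 | r0:4,r1:3,r2:6,r3:4,r4:3,r5:Add1
c2: issue SUB r1<-Add2 | r0:4,r1:Add2,r2:6,r3:4,r4:3,r5:Add1
c3: issue ADD r5<-Add3 | r0:4,r1:Add2,r2:6,r3:4,r4:3,r5:Add3
c4: CDB Add1=1; issue SUB r4<-Add1 | r0:4,r1:Add2,r2:6,r3:4,r4:Add1,r5:Add3
c5: CDB Add2=-1; issue SUB r1<-Add2 | r0:4,r1:Add2,r2:6,r3:4,r4:Add1,r5:Add3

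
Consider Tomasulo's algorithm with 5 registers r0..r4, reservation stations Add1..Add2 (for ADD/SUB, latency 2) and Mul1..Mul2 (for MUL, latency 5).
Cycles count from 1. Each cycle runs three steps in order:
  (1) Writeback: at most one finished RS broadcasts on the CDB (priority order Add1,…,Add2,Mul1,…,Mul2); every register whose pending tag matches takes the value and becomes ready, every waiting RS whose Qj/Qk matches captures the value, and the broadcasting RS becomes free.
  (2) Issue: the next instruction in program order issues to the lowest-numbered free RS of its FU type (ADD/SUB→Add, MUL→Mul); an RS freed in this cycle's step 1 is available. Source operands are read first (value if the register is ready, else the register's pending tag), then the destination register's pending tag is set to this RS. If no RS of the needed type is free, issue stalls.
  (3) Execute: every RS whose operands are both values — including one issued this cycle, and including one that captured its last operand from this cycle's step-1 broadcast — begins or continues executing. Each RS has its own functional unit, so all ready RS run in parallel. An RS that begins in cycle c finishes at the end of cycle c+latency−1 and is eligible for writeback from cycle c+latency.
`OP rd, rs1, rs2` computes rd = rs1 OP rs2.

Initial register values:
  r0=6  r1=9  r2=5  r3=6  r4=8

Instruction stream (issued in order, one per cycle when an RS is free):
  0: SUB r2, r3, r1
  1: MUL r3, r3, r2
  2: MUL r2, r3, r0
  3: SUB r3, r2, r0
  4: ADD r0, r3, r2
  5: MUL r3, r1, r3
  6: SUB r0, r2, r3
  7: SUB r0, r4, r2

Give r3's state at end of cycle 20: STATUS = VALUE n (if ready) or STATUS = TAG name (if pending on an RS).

cycle 1: issue SUB r2<-Add1 // r0:6,r1:9,r2:Add1,r3:6,r4:8
cycle 2: issue MUL r3<-Mul1 // r0:6,r1:9,r2:Add1,r3:Mul1,r4:8
cycle 3: CDB Add1=-3; issue MUL r2<-Mul2 // r0:6,r1:9,r2:Mul2,r3:Mul1,r4:8
cycle 4: issue SUB r3<-Add1 // r0:6,r1:9,r2:Mul2,r3:Add1,r4:8
cycle 5: issue ADD r0<-Add2 // r0:Add2,r1:9,r2:Mul2,r3:Add1,r4:8
cycle 6: stall // r0:Add2,r1:9,r2:Mul2,r3:Add1,r4:8
cycle 7: stall // r0:Add2,r1:9,r2:Mul2,r3:Add1,r4:8
cycle 8: CDB Mul1=-18; issue MUL r3<-Mul1 // r0:Add2,r1:9,r2:Mul2,r3:Mul1,r4:8
cycle 9: stall // r0:Add2,r1:9,r2:Mul2,r3:Mul1,r4:8
cycle 10: stall // r0:Add2,r1:9,r2:Mul2,r3:Mul1,r4:8
cycle 11: stall // r0:Add2,r1:9,r2:Mul2,r3:Mul1,r4:8
cycle 12: stall // r0:Add2,r1:9,r2:Mul2,r3:Mul1,r4:8
cycle 13: CDB Mul2=-108; stall // r0:Add2,r1:9,r2:-108,r3:Mul1,r4:8
cycle 14: stall // r0:Add2,r1:9,r2:-108,r3:Mul1,r4:8
cycle 15: CDB Add1=-114; issue SUB r0<-Add1 // r0:Add1,r1:9,r2:-108,r3:Mul1,r4:8
cycle 16: stall // r0:Add1,r1:9,r2:-108,r3:Mul1,r4:8
cycle 17: CDB Add2=-222; issue SUB r0<-Add2 // r0:Add2,r1:9,r2:-108,r3:Mul1,r4:8
cycle 18: - // r0:Add2,r1:9,r2:-108,r3:Mul1,r4:8
cycle 19: CDB Add2=116 // r0:116,r1:9,r2:-108,r3:Mul1,r4:8
cycle 20: CDB Mul1=-1026 // r0:116,r1:9,r2:-108,r3:-1026,r4:8

STATUS = VALUE -1026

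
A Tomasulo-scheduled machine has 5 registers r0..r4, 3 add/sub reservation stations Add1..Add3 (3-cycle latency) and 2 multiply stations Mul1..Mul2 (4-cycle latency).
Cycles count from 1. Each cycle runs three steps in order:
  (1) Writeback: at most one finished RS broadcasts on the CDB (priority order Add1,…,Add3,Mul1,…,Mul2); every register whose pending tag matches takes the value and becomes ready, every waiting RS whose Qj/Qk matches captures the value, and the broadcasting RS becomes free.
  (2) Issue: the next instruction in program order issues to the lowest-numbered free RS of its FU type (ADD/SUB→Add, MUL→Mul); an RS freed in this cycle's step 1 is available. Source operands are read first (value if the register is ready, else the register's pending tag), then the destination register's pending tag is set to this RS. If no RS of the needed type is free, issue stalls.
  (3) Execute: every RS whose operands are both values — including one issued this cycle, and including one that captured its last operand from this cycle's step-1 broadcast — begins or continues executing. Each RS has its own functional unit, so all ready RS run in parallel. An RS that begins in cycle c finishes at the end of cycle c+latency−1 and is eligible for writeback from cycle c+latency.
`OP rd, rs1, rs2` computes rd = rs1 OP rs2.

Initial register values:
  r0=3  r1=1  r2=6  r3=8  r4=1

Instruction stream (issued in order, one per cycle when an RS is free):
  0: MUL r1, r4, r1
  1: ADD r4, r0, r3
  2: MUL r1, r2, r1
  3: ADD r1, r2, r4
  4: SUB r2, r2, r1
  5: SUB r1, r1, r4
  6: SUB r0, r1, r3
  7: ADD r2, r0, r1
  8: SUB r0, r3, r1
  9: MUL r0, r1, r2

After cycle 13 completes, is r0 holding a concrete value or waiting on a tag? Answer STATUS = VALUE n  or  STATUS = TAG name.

c1: issue MUL r1<-Mul1 | r0:3,r1:Mul1,r2:6,r3:8,r4:1
c2: issue ADD r4<-Add1 | r0:3,r1:Mul1,r2:6,r3:8,r4:Add1
c3: issue MUL r1<-Mul2 | r0:3,r1:Mul2,r2:6,r3:8,r4:Add1
c4: issue ADD r1<-Add2 | r0:3,r1:Add2,r2:6,r3:8,r4:Add1
c5: CDB Add1=11; issue SUB r2<-Add1 | r0:3,r1:Add2,r2:Add1,r3:8,r4:11
c6: CDB Mul1=1; issue SUB r1<-Add3 | r0:3,r1:Add3,r2:Add1,r3:8,r4:11
c7: stall | r0:3,r1:Add3,r2:Add1,r3:8,r4:11
c8: CDB Add2=17; issue SUB r0<-Add2 | r0:Add2,r1:Add3,r2:Add1,r3:8,r4:11
c9: stall | r0:Add2,r1:Add3,r2:Add1,r3:8,r4:11
c10: CDB Mul2=6; stall | r0:Add2,r1:Add3,r2:Add1,r3:8,r4:11
c11: CDB Add1=-11; issue ADD r2<-Add1 | r0:Add2,r1:Add3,r2:Add1,r3:8,r4:11
c12: CDB Add3=6; issue SUB r0<-Add3 | r0:Add3,r1:6,r2:Add1,r3:8,r4:11
c13: issue MUL r0<-Mul1 | r0:Mul1,r1:6,r2:Add1,r3:8,r4:11

STATUS = TAG Mul1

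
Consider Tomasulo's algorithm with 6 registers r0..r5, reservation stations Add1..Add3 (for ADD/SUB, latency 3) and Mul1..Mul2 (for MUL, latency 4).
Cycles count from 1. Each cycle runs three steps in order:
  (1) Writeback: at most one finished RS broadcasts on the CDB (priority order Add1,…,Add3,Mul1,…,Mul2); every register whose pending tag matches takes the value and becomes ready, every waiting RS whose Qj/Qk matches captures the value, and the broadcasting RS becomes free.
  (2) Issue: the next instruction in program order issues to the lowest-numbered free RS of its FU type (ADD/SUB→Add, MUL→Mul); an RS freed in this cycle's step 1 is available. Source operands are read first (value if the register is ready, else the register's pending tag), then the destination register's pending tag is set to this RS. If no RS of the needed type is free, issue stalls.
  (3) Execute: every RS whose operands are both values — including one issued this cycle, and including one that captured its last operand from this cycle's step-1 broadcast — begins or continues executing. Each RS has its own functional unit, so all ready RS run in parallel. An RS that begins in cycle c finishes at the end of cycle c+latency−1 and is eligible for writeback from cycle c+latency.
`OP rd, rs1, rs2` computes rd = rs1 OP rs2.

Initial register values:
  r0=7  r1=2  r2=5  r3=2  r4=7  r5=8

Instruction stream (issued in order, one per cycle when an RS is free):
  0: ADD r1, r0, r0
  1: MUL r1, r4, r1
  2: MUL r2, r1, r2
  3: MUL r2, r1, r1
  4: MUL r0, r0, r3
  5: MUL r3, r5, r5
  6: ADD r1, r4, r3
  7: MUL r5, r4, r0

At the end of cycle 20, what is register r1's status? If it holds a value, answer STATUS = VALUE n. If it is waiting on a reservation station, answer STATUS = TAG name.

c1: issue ADD r1<-Add1 | r0:7,r1:Add1,r2:5,r3:2,r4:7,r5:8
c2: issue MUL r1<-Mul1 | r0:7,r1:Mul1,r2:5,r3:2,r4:7,r5:8
c3: issue MUL r2<-Mul2 | r0:7,r1:Mul1,r2:Mul2,r3:2,r4:7,r5:8
c4: CDB Add1=14; stall | r0:7,r1:Mul1,r2:Mul2,r3:2,r4:7,r5:8
c5: stall | r0:7,r1:Mul1,r2:Mul2,r3:2,r4:7,r5:8
c6: stall | r0:7,r1:Mul1,r2:Mul2,r3:2,r4:7,r5:8
c7: stall | r0:7,r1:Mul1,r2:Mul2,r3:2,r4:7,r5:8
c8: CDB Mul1=98; issue MUL r2<-Mul1 | r0:7,r1:98,r2:Mul1,r3:2,r4:7,r5:8
c9: stall | r0:7,r1:98,r2:Mul1,r3:2,r4:7,r5:8
c10: stall | r0:7,r1:98,r2:Mul1,r3:2,r4:7,r5:8
c11: stall | r0:7,r1:98,r2:Mul1,r3:2,r4:7,r5:8
c12: CDB Mul1=9604; issue MUL r0<-Mul1 | r0:Mul1,r1:98,r2:9604,r3:2,r4:7,r5:8
c13: CDB Mul2=490; issue MUL r3<-Mul2 | r0:Mul1,r1:98,r2:9604,r3:Mul2,r4:7,r5:8
c14: issue ADD r1<-Add1 | r0:Mul1,r1:Add1,r2:9604,r3:Mul2,r4:7,r5:8
c15: stall | r0:Mul1,r1:Add1,r2:9604,r3:Mul2,r4:7,r5:8
c16: CDB Mul1=14; issue MUL r5<-Mul1 | r0:14,r1:Add1,r2:9604,r3:Mul2,r4:7,r5:Mul1
c17: CDB Mul2=64 | r0:14,r1:Add1,r2:9604,r3:64,r4:7,r5:Mul1
c18: - | r0:14,r1:Add1,r2:9604,r3:64,r4:7,r5:Mul1
c19: - | r0:14,r1:Add1,r2:9604,r3:64,r4:7,r5:Mul1
c20: CDB Add1=71 | r0:14,r1:71,r2:9604,r3:64,r4:7,r5:Mul1

STATUS = VALUE 71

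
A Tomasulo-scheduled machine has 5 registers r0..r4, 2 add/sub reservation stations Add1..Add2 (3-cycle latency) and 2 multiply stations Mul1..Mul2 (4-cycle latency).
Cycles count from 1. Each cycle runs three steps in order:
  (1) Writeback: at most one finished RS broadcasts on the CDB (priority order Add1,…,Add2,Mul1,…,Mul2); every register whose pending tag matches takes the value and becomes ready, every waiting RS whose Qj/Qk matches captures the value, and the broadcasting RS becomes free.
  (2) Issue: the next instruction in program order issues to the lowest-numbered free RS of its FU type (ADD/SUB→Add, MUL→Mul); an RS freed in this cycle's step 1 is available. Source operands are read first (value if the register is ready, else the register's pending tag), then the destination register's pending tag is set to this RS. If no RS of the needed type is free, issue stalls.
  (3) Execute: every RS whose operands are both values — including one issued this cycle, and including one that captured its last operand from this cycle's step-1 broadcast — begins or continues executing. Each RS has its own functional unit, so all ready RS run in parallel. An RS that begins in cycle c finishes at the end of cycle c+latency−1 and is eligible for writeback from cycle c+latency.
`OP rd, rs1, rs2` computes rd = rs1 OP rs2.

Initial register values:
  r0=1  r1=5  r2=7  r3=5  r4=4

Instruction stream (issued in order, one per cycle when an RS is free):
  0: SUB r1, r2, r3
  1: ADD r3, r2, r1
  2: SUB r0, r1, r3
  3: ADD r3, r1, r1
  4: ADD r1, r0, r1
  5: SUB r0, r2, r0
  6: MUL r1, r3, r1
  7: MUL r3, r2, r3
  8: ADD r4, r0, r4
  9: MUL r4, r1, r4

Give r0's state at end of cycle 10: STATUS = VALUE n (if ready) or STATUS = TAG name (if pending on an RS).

  c1: issue SUB r1<-Add1  regs: r0:1,r1:Add1,r2:7,r3:5,r4:4
  c2: issue ADD r3<-Add2  regs: r0:1,r1:Add1,r2:7,r3:Add2,r4:4
  c3: stall  regs: r0:1,r1:Add1,r2:7,r3:Add2,r4:4
  c4: CDB Add1=2; issue SUB r0<-Add1  regs: r0:Add1,r1:2,r2:7,r3:Add2,r4:4
  c5: stall  regs: r0:Add1,r1:2,r2:7,r3:Add2,r4:4
  c6: stall  regs: r0:Add1,r1:2,r2:7,r3:Add2,r4:4
  c7: CDB Add2=9; issue ADD r3<-Add2  regs: r0:Add1,r1:2,r2:7,r3:Add2,r4:4
  c8: stall  regs: r0:Add1,r1:2,r2:7,r3:Add2,r4:4
  c9: stall  regs: r0:Add1,r1:2,r2:7,r3:Add2,r4:4
  c10: CDB Add1=-7; issue ADD r1<-Add1  regs: r0:-7,r1:Add1,r2:7,r3:Add2,r4:4

STATUS = VALUE -7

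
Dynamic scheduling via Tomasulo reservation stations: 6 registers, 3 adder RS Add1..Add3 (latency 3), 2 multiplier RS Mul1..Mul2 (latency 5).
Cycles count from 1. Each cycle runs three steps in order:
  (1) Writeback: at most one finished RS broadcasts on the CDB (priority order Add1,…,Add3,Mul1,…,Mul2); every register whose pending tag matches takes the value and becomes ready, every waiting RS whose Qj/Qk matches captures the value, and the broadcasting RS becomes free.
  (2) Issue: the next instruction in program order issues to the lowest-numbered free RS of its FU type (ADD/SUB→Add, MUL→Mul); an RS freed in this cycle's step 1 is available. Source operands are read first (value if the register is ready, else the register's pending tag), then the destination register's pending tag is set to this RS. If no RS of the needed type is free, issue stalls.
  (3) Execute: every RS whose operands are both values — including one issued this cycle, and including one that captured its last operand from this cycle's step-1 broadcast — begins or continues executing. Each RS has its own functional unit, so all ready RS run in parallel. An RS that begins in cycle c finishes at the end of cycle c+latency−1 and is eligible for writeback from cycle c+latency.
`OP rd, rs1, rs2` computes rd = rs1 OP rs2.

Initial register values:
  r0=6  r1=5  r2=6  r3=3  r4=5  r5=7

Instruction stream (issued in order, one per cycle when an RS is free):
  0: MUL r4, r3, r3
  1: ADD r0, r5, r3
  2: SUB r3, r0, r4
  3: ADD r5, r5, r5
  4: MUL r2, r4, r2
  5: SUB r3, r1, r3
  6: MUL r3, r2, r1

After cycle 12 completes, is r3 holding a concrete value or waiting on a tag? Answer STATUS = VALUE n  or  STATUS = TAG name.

  c1: issue MUL r4<-Mul1  regs: r0:6,r1:5,r2:6,r3:3,r4:Mul1,r5:7
  c2: issue ADD r0<-Add1  regs: r0:Add1,r1:5,r2:6,r3:3,r4:Mul1,r5:7
  c3: issue SUB r3<-Add2  regs: r0:Add1,r1:5,r2:6,r3:Add2,r4:Mul1,r5:7
  c4: issue ADD r5<-Add3  regs: r0:Add1,r1:5,r2:6,r3:Add2,r4:Mul1,r5:Add3
  c5: CDB Add1=10; issue MUL r2<-Mul2  regs: r0:10,r1:5,r2:Mul2,r3:Add2,r4:Mul1,r5:Add3
  c6: CDB Mul1=9; issue SUB r3<-Add1  regs: r0:10,r1:5,r2:Mul2,r3:Add1,r4:9,r5:Add3
  c7: CDB Add3=14; issue MUL r3<-Mul1  regs: r0:10,r1:5,r2:Mul2,r3:Mul1,r4:9,r5:14
  c8: -  regs: r0:10,r1:5,r2:Mul2,r3:Mul1,r4:9,r5:14
  c9: CDB Add2=1  regs: r0:10,r1:5,r2:Mul2,r3:Mul1,r4:9,r5:14
  c10: -  regs: r0:10,r1:5,r2:Mul2,r3:Mul1,r4:9,r5:14
  c11: CDB Mul2=54  regs: r0:10,r1:5,r2:54,r3:Mul1,r4:9,r5:14
  c12: CDB Add1=4  regs: r0:10,r1:5,r2:54,r3:Mul1,r4:9,r5:14

STATUS = TAG Mul1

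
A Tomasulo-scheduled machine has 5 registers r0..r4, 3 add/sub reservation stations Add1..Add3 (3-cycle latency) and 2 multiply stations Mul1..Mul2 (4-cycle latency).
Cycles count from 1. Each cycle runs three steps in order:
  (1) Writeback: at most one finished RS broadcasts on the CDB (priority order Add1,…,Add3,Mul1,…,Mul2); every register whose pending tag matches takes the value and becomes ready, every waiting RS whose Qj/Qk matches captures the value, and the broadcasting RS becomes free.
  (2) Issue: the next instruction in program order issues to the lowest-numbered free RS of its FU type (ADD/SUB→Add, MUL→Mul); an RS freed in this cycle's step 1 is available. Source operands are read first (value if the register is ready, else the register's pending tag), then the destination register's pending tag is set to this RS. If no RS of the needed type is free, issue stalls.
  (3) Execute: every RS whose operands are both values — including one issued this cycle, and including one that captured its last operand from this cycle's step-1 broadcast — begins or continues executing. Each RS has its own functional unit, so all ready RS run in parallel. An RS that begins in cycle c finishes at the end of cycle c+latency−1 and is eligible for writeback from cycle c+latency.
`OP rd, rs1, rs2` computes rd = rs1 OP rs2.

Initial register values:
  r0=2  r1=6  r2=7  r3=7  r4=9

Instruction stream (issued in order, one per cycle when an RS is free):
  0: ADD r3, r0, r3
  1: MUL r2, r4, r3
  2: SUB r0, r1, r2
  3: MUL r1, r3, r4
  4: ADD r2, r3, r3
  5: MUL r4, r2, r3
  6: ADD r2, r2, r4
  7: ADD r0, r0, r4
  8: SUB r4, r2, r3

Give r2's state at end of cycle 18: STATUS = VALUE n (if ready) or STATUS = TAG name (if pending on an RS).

cycle 1: issue ADD r3<-Add1 // r0:2,r1:6,r2:7,r3:Add1,r4:9
cycle 2: issue MUL r2<-Mul1 // r0:2,r1:6,r2:Mul1,r3:Add1,r4:9
cycle 3: issue SUB r0<-Add2 // r0:Add2,r1:6,r2:Mul1,r3:Add1,r4:9
cycle 4: CDB Add1=9; issue MUL r1<-Mul2 // r0:Add2,r1:Mul2,r2:Mul1,r3:9,r4:9
cycle 5: issue ADD r2<-Add1 // r0:Add2,r1:Mul2,r2:Add1,r3:9,r4:9
cycle 6: stall // r0:Add2,r1:Mul2,r2:Add1,r3:9,r4:9
cycle 7: stall // r0:Add2,r1:Mul2,r2:Add1,r3:9,r4:9
cycle 8: CDB Add1=18; stall // r0:Add2,r1:Mul2,r2:18,r3:9,r4:9
cycle 9: CDB Mul1=81; issue MUL r4<-Mul1 // r0:Add2,r1:Mul2,r2:18,r3:9,r4:Mul1
cycle 10: CDB Mul2=81; issue ADD r2<-Add1 // r0:Add2,r1:81,r2:Add1,r3:9,r4:Mul1
cycle 11: issue ADD r0<-Add3 // r0:Add3,r1:81,r2:Add1,r3:9,r4:Mul1
cycle 12: CDB Add2=-75; issue SUB r4<-Add2 // r0:Add3,r1:81,r2:Add1,r3:9,r4:Add2
cycle 13: CDB Mul1=162 // r0:Add3,r1:81,r2:Add1,r3:9,r4:Add2
cycle 14: - // r0:Add3,r1:81,r2:Add1,r3:9,r4:Add2
cycle 15: - // r0:Add3,r1:81,r2:Add1,r3:9,r4:Add2
cycle 16: CDB Add1=180 // r0:Add3,r1:81,r2:180,r3:9,r4:Add2
cycle 17: CDB Add3=87 // r0:87,r1:81,r2:180,r3:9,r4:Add2
cycle 18: - // r0:87,r1:81,r2:180,r3:9,r4:Add2

STATUS = VALUE 180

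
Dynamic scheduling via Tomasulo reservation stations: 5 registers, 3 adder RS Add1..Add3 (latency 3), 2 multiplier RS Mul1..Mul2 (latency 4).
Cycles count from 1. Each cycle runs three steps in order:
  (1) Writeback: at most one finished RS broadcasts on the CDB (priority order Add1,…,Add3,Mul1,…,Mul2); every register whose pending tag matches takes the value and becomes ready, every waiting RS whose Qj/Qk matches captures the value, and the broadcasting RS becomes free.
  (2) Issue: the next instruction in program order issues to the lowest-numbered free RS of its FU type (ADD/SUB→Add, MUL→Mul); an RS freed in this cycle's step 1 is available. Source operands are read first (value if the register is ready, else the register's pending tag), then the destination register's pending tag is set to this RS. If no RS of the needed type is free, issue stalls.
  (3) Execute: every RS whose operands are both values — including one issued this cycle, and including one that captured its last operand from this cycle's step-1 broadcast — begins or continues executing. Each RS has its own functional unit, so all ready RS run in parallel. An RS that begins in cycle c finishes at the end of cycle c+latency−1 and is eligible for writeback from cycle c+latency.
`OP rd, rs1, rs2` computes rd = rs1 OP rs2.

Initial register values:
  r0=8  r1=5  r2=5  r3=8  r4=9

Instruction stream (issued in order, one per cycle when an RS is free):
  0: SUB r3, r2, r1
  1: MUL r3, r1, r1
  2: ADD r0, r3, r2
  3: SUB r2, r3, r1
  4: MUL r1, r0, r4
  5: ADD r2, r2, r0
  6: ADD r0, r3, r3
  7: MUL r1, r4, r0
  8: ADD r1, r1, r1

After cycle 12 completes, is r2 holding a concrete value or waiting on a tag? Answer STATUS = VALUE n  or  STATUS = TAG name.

c1: issue SUB r3<-Add1 | r0:8,r1:5,r2:5,r3:Add1,r4:9
c2: issue MUL r3<-Mul1 | r0:8,r1:5,r2:5,r3:Mul1,r4:9
c3: issue ADD r0<-Add2 | r0:Add2,r1:5,r2:5,r3:Mul1,r4:9
c4: CDB Add1=0; issue SUB r2<-Add1 | r0:Add2,r1:5,r2:Add1,r3:Mul1,r4:9
c5: issue MUL r1<-Mul2 | r0:Add2,r1:Mul2,r2:Add1,r3:Mul1,r4:9
c6: CDB Mul1=25; issue ADD r2<-Add3 | r0:Add2,r1:Mul2,r2:Add3,r3:25,r4:9
c7: stall | r0:Add2,r1:Mul2,r2:Add3,r3:25,r4:9
c8: stall | r0:Add2,r1:Mul2,r2:Add3,r3:25,r4:9
c9: CDB Add1=20; issue ADD r0<-Add1 | r0:Add1,r1:Mul2,r2:Add3,r3:25,r4:9
c10: CDB Add2=30; issue MUL r1<-Mul1 | r0:Add1,r1:Mul1,r2:Add3,r3:25,r4:9
c11: issue ADD r1<-Add2 | r0:Add1,r1:Add2,r2:Add3,r3:25,r4:9
c12: CDB Add1=50 | r0:50,r1:Add2,r2:Add3,r3:25,r4:9

STATUS = TAG Add3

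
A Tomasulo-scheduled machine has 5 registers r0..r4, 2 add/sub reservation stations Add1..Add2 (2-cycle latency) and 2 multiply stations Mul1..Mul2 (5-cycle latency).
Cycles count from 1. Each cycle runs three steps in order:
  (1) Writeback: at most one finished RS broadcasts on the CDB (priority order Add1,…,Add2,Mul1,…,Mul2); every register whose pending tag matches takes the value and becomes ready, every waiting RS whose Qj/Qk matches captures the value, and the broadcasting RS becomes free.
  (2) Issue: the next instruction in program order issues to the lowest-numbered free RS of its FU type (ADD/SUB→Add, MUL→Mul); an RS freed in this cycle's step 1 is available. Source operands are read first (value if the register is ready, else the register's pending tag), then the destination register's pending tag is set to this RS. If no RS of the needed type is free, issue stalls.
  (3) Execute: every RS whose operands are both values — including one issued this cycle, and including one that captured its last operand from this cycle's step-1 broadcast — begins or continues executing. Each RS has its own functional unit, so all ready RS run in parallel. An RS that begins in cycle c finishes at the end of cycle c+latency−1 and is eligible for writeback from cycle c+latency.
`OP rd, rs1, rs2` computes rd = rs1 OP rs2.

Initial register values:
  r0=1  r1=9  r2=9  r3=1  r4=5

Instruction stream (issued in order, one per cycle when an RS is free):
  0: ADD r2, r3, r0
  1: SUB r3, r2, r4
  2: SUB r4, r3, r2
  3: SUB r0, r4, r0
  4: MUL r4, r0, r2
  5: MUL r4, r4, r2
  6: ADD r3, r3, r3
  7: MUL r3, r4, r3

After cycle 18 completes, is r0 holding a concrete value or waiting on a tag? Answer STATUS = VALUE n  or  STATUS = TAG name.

  c1: issue ADD r2<-Add1  regs: r0:1,r1:9,r2:Add1,r3:1,r4:5
  c2: issue SUB r3<-Add2  regs: r0:1,r1:9,r2:Add1,r3:Add2,r4:5
  c3: CDB Add1=2; issue SUB r4<-Add1  regs: r0:1,r1:9,r2:2,r3:Add2,r4:Add1
  c4: stall  regs: r0:1,r1:9,r2:2,r3:Add2,r4:Add1
  c5: CDB Add2=-3; issue SUB r0<-Add2  regs: r0:Add2,r1:9,r2:2,r3:-3,r4:Add1
  c6: issue MUL r4<-Mul1  regs: r0:Add2,r1:9,r2:2,r3:-3,r4:Mul1
  c7: CDB Add1=-5; issue MUL r4<-Mul2  regs: r0:Add2,r1:9,r2:2,r3:-3,r4:Mul2
  c8: issue ADD r3<-Add1  regs: r0:Add2,r1:9,r2:2,r3:Add1,r4:Mul2
  c9: CDB Add2=-6; stall  regs: r0:-6,r1:9,r2:2,r3:Add1,r4:Mul2
  c10: CDB Add1=-6; stall  regs: r0:-6,r1:9,r2:2,r3:-6,r4:Mul2
  c11: stall  regs: r0:-6,r1:9,r2:2,r3:-6,r4:Mul2
  c12: stall  regs: r0:-6,r1:9,r2:2,r3:-6,r4:Mul2
  c13: stall  regs: r0:-6,r1:9,r2:2,r3:-6,r4:Mul2
  c14: CDB Mul1=-12; issue MUL r3<-Mul1  regs: r0:-6,r1:9,r2:2,r3:Mul1,r4:Mul2
  c15: -  regs: r0:-6,r1:9,r2:2,r3:Mul1,r4:Mul2
  c16: -  regs: r0:-6,r1:9,r2:2,r3:Mul1,r4:Mul2
  c17: -  regs: r0:-6,r1:9,r2:2,r3:Mul1,r4:Mul2
  c18: -  regs: r0:-6,r1:9,r2:2,r3:Mul1,r4:Mul2

STATUS = VALUE -6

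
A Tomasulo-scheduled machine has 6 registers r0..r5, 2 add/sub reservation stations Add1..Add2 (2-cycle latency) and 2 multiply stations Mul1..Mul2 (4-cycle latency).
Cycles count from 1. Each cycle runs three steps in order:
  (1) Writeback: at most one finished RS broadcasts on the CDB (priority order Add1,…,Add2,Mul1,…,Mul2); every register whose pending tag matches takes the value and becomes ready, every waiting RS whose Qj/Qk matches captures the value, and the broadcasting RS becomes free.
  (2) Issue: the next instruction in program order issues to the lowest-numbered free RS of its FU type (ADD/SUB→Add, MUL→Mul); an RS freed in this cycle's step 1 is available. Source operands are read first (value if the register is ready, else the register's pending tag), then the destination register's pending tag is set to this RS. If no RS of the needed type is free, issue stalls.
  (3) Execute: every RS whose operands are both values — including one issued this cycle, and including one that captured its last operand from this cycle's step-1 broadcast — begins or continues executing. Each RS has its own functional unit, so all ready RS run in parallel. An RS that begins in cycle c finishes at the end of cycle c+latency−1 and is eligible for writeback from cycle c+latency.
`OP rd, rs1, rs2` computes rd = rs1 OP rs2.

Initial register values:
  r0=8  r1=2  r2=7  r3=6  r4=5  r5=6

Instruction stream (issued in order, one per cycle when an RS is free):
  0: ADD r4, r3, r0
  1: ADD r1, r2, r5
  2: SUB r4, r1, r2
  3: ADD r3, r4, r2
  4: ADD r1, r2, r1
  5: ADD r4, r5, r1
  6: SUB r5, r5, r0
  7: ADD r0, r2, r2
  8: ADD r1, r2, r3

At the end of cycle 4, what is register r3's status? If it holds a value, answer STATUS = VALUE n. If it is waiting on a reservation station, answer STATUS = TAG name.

STATUS = TAG Add2

cycle 1: issue ADD r4<-Add1 // r0:8,r1:2,r2:7,r3:6,r4:Add1,r5:6
cycle 2: issue ADD r1<-Add2 // r0:8,r1:Add2,r2:7,r3:6,r4:Add1,r5:6
cycle 3: CDB Add1=14; issue SUB r4<-Add1 // r0:8,r1:Add2,r2:7,r3:6,r4:Add1,r5:6
cycle 4: CDB Add2=13; issue ADD r3<-Add2 // r0:8,r1:13,r2:7,r3:Add2,r4:Add1,r5:6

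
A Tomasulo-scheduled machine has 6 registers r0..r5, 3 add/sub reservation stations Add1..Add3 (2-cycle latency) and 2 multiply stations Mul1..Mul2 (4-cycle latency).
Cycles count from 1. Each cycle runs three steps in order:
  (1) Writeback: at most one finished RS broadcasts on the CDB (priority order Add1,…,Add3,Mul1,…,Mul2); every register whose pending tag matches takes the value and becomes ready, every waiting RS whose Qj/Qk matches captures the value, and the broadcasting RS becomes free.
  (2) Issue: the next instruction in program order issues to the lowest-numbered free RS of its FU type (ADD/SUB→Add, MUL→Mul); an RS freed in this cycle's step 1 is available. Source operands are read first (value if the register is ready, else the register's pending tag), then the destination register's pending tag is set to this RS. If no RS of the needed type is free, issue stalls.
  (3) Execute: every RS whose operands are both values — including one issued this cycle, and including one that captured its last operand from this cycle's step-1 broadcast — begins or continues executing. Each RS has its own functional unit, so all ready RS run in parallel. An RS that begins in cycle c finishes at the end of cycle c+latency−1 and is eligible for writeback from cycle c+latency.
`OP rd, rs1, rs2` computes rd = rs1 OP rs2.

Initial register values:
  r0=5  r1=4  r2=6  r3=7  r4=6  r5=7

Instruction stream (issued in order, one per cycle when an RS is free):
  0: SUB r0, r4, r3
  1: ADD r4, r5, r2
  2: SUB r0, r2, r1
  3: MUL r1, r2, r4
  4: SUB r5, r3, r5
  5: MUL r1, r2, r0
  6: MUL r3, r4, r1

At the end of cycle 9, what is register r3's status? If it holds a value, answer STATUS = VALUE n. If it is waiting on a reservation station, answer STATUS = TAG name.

cycle 1: issue SUB r0<-Add1 // r0:Add1,r1:4,r2:6,r3:7,r4:6,r5:7
cycle 2: issue ADD r4<-Add2 // r0:Add1,r1:4,r2:6,r3:7,r4:Add2,r5:7
cycle 3: CDB Add1=-1; issue SUB r0<-Add1 // r0:Add1,r1:4,r2:6,r3:7,r4:Add2,r5:7
cycle 4: CDB Add2=13; issue MUL r1<-Mul1 // r0:Add1,r1:Mul1,r2:6,r3:7,r4:13,r5:7
cycle 5: CDB Add1=2; issue SUB r5<-Add1 // r0:2,r1:Mul1,r2:6,r3:7,r4:13,r5:Add1
cycle 6: issue MUL r1<-Mul2 // r0:2,r1:Mul2,r2:6,r3:7,r4:13,r5:Add1
cycle 7: CDB Add1=0; stall // r0:2,r1:Mul2,r2:6,r3:7,r4:13,r5:0
cycle 8: CDB Mul1=78; issue MUL r3<-Mul1 // r0:2,r1:Mul2,r2:6,r3:Mul1,r4:13,r5:0
cycle 9: - // r0:2,r1:Mul2,r2:6,r3:Mul1,r4:13,r5:0

STATUS = TAG Mul1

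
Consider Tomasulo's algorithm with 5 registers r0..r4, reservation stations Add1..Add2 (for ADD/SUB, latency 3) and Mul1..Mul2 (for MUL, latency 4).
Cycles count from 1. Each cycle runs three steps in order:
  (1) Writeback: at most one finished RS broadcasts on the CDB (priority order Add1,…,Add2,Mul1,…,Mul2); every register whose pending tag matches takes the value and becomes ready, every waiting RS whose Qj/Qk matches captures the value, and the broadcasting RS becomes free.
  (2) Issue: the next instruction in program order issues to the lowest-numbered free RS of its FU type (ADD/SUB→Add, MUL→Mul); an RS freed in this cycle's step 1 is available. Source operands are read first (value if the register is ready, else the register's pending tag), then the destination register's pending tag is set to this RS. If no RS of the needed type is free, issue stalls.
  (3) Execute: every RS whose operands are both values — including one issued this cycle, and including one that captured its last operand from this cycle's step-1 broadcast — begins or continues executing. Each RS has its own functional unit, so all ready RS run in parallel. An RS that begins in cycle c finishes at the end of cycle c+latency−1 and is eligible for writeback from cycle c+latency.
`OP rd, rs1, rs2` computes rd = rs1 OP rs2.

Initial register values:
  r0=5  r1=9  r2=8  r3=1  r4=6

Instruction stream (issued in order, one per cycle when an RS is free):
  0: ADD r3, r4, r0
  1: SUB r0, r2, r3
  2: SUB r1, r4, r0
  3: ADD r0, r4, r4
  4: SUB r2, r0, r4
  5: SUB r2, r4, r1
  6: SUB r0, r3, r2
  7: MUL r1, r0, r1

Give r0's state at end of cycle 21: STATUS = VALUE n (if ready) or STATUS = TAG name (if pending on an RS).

  c1: issue ADD r3<-Add1  regs: r0:5,r1:9,r2:8,r3:Add1,r4:6
  c2: issue SUB r0<-Add2  regs: r0:Add2,r1:9,r2:8,r3:Add1,r4:6
  c3: stall  regs: r0:Add2,r1:9,r2:8,r3:Add1,r4:6
  c4: CDB Add1=11; issue SUB r1<-Add1  regs: r0:Add2,r1:Add1,r2:8,r3:11,r4:6
  c5: stall  regs: r0:Add2,r1:Add1,r2:8,r3:11,r4:6
  c6: stall  regs: r0:Add2,r1:Add1,r2:8,r3:11,r4:6
  c7: CDB Add2=-3; issue ADD r0<-Add2  regs: r0:Add2,r1:Add1,r2:8,r3:11,r4:6
  c8: stall  regs: r0:Add2,r1:Add1,r2:8,r3:11,r4:6
  c9: stall  regs: r0:Add2,r1:Add1,r2:8,r3:11,r4:6
  c10: CDB Add1=9; issue SUB r2<-Add1  regs: r0:Add2,r1:9,r2:Add1,r3:11,r4:6
  c11: CDB Add2=12; issue SUB r2<-Add2  regs: r0:12,r1:9,r2:Add2,r3:11,r4:6
  c12: stall  regs: r0:12,r1:9,r2:Add2,r3:11,r4:6
  c13: stall  regs: r0:12,r1:9,r2:Add2,r3:11,r4:6
  c14: CDB Add1=6; issue SUB r0<-Add1  regs: r0:Add1,r1:9,r2:Add2,r3:11,r4:6
  c15: CDB Add2=-3; issue MUL r1<-Mul1  regs: r0:Add1,r1:Mul1,r2:-3,r3:11,r4:6
  c16: -  regs: r0:Add1,r1:Mul1,r2:-3,r3:11,r4:6
  c17: -  regs: r0:Add1,r1:Mul1,r2:-3,r3:11,r4:6
  c18: CDB Add1=14  regs: r0:14,r1:Mul1,r2:-3,r3:11,r4:6
  c19: -  regs: r0:14,r1:Mul1,r2:-3,r3:11,r4:6
  c20: -  regs: r0:14,r1:Mul1,r2:-3,r3:11,r4:6
  c21: -  regs: r0:14,r1:Mul1,r2:-3,r3:11,r4:6

STATUS = VALUE 14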